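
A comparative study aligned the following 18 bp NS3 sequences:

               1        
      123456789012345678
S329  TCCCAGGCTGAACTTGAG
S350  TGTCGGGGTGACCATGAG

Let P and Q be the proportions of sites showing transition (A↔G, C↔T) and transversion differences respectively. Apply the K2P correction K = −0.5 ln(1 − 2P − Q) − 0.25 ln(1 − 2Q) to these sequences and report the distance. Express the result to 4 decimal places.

0.4408

Differing sites — 2:C/G (Tv); 3:C/T (Ti); 5:A/G (Ti); 8:C/G (Tv); 12:A/C (Tv); 14:T/A (Tv).
Of the 6 differences, 2 transitions and 4 transversions over 18 sites: P = 2/18 = 0.111111, Q = 4/18 = 0.222222.
d = −0.5·ln(0.555556) − 0.25·ln(0.555556) = −0.5·(-0.587786) − 0.25·(-0.587786) = 0.4408.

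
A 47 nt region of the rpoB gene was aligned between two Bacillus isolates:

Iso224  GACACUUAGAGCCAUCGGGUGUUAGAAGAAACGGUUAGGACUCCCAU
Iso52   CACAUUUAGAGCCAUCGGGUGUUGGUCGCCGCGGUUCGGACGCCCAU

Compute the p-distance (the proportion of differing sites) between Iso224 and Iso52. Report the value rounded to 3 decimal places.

0.213

Differing sites — 1:G/C; 5:C/U; 24:A/G; 26:A/U; 27:A/C; 29:A/C; 30:A/C; 31:A/G; 37:A/C; 42:U/G.
There are 10 differences over 47 sites, so p = 10/47 = 0.213.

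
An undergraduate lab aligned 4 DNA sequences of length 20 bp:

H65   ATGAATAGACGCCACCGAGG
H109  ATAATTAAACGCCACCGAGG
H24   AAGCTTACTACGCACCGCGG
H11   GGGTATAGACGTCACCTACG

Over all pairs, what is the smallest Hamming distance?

Pairwise Hamming distances:
  H65 vs H109: 3
  H65 vs H24: 9
  H65 vs H11: 6
  H109 vs H24: 9
  H109 vs H11: 9
  H24 vs H11: 12
The smallest is 3, between H65 and H109.

3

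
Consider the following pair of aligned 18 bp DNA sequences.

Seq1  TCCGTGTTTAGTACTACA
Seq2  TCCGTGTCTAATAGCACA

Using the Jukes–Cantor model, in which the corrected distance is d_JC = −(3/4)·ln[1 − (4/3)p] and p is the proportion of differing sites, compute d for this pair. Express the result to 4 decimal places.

Differing sites — 8:T/C; 11:G/A; 14:C/G; 15:T/C.
p = 4/18 = 0.222222.
d = −0.75 · ln(1 − (4/3)·0.222222) = −0.75 · ln(0.703704) = −0.75 · (-0.351397) = 0.2635.

0.2635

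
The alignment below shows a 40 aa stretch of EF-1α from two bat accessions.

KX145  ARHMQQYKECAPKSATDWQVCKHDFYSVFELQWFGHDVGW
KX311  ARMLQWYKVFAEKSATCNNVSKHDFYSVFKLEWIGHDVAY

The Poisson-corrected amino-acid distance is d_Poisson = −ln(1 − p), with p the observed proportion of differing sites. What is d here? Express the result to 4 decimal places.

0.4700

Differing sites — 3:H/M; 4:M/L; 6:Q/W; 9:E/V; 10:C/F; 12:P/E; 17:D/C; 18:W/N; 19:Q/N; 21:C/S; 30:E/K; 32:Q/E; 34:F/I; 39:G/A; 40:W/Y.
p = 15/40 = 0.375000.
d = −ln(1 − 0.375000) = −ln(0.625000) = 0.4700.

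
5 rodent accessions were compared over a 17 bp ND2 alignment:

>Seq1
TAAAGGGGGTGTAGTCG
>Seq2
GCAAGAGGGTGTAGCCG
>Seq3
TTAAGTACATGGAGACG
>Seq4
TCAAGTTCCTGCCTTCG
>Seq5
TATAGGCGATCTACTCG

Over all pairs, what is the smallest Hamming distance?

Pairwise Hamming distances:
  Seq1 vs Seq2: 4
  Seq1 vs Seq3: 7
  Seq1 vs Seq4: 8
  Seq1 vs Seq5: 5
  Seq2 vs Seq3: 8
  Seq2 vs Seq4: 9
  Seq2 vs Seq5: 9
  Seq3 vs Seq4: 7
  Seq3 vs Seq5: 9
  Seq4 vs Seq5: 10
The smallest is 4, between Seq1 and Seq2.

4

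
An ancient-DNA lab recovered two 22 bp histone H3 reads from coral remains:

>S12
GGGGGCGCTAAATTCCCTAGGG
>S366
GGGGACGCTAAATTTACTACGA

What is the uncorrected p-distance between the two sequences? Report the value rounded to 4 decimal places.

Mismatches occur at site 5 (G↔A), site 15 (C↔T), site 16 (C↔A), site 20 (G↔C), site 22 (G↔A).
There are 5 differences over 22 sites, so p = 5/22 = 0.2273.

0.2273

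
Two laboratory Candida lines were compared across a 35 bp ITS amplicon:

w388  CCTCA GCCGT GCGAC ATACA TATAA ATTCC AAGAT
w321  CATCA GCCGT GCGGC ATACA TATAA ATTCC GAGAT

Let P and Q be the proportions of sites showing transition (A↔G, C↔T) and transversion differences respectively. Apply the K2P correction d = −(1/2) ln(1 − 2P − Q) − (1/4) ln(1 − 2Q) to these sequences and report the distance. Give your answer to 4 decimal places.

Mismatches occur at site 2 (C/A, transversion), site 14 (A/G, transition), site 31 (A/G, transition).
Of the 3 differences, 2 transitions and 1 transversion over 35 sites: P = 2/35 = 0.057143, Q = 1/35 = 0.028571.
d = −0.5·ln(0.857143) − 0.25·ln(0.942858) = −0.5·(-0.154151) − 0.25·(-0.058840) = 0.0918.

0.0918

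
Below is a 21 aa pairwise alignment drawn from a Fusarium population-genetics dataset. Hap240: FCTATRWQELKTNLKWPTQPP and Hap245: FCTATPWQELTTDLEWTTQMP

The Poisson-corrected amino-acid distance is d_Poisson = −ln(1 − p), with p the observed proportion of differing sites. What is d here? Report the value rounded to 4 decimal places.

Differing sites — 6:R/P; 11:K/T; 13:N/D; 15:K/E; 17:P/T; 20:P/M.
p = 6/21 = 0.285714.
d = −ln(1 − 0.285714) = −ln(0.714286) = 0.3365.

0.3365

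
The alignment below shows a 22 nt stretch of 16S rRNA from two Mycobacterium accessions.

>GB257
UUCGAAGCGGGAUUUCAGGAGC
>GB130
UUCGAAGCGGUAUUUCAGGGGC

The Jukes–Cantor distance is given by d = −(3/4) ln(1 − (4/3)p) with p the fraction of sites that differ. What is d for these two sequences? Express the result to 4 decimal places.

0.0969

Mismatches occur at site 11 (G→U), site 20 (A→G).
p = 2/22 = 0.090909.
d = −0.75 · ln(1 − (4/3)·0.090909) = −0.75 · ln(0.878788) = −0.75 · (-0.129212) = 0.0969.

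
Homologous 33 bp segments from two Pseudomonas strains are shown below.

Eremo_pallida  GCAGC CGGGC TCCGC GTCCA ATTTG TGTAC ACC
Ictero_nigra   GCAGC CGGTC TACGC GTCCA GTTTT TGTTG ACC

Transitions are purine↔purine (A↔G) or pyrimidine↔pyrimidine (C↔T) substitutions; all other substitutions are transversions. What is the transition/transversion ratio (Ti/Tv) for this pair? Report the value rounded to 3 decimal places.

Differing sites — 9:G/T (Tv); 12:C/A (Tv); 21:A/G (Ti); 25:G/T (Tv); 29:A/T (Tv); 30:C/G (Tv).
Of the 6 differences, 1 transition and 5 transversions, so Ti/Tv = 1/5 = 0.200.

0.200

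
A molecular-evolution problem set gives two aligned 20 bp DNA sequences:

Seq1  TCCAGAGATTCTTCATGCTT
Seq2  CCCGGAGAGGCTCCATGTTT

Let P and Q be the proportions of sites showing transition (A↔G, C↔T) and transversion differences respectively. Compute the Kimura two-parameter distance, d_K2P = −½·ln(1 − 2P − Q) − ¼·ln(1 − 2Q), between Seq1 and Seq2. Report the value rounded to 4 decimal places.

Differing sites — 1:T/C (Ti); 4:A/G (Ti); 9:T/G (Tv); 10:T/G (Tv); 13:T/C (Ti); 18:C/T (Ti).
Of the 6 differences, 4 transitions and 2 transversions over 20 sites: P = 4/20 = 0.200000, Q = 2/20 = 0.100000.
d = −0.5·ln(0.500000) − 0.25·ln(0.800000) = −0.5·(-0.693147) − 0.25·(-0.223144) = 0.4024.

0.4024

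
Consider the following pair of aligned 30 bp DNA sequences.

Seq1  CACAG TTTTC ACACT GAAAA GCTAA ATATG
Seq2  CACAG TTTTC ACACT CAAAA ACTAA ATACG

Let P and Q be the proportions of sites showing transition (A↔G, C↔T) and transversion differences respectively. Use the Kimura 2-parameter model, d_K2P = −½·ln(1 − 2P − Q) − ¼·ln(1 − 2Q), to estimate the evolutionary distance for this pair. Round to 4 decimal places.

Mismatches occur at site 16 (G/C, transversion), site 21 (G/A, transition), site 29 (T/C, transition).
Of the 3 differences, 2 transitions and 1 transversion over 30 sites: P = 2/30 = 0.066667, Q = 1/30 = 0.033333.
d = −0.5·ln(0.833333) − 0.25·ln(0.933334) = −0.5·(-0.182322) − 0.25·(-0.068992) = 0.1084.

0.1084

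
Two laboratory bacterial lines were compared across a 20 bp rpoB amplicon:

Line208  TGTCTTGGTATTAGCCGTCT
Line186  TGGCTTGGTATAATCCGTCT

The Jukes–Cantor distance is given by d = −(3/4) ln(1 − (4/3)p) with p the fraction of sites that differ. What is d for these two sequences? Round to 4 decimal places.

The sequences differ at positions 3 (T/G), 12 (T/A), 14 (G/T).
p = 3/20 = 0.150000.
d = −0.75 · ln(1 − (4/3)·0.150000) = −0.75 · ln(0.800000) = −0.75 · (-0.223144) = 0.1674.

0.1674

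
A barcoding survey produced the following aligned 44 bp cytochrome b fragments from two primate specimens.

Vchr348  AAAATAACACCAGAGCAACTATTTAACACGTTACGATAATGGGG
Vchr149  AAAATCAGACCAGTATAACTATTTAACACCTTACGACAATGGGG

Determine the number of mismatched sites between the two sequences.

7

The sequences differ at positions 6 (A/C), 8 (C/G), 14 (A/T), 15 (G/A), 16 (C/T), 30 (G/C), 37 (T/C).
That gives 7 mismatches out of 44 aligned sites, so the Hamming distance is 7.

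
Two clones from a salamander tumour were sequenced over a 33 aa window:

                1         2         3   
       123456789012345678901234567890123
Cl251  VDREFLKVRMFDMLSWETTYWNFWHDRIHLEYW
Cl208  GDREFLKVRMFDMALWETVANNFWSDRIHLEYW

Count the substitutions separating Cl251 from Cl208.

Differing sites — 1:V/G; 14:L/A; 15:S/L; 19:T/V; 20:Y/A; 21:W/N; 25:H/S.
That gives 7 mismatches out of 33 aligned sites, so the Hamming distance is 7.

7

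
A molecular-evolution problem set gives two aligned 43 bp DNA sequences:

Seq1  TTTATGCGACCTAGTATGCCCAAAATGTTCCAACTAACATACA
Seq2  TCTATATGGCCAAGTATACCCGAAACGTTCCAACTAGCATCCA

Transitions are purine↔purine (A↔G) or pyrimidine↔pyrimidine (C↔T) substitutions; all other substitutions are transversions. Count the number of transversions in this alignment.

The sequences differ at positions 2 (T/C, transition), 6 (G/A, transition), 7 (C/T, transition), 9 (A/G, transition), 12 (T/A, transversion), 18 (G/A, transition), 22 (A/G, transition), 26 (T/C, transition), 37 (A/G, transition), 41 (A/C, transversion).
Of the 10 differences, 8 transitions and 2 transversions, so the answer is 2.

2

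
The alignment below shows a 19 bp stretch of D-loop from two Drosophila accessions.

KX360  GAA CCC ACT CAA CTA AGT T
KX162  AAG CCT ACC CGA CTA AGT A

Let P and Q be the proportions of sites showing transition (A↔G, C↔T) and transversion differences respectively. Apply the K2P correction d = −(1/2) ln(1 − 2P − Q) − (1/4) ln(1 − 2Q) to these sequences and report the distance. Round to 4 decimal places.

The sequences differ at positions 1 (G/A, transition), 3 (A/G, transition), 6 (C/T, transition), 9 (T/C, transition), 11 (A/G, transition), 19 (T/A, transversion).
Of the 6 differences, 5 transitions and 1 transversion over 19 sites: P = 5/19 = 0.263158, Q = 1/19 = 0.052632.
d = −0.5·ln(0.421052) − 0.25·ln(0.894736) = −0.5·(-0.864999) − 0.25·(-0.111227) = 0.4603.

0.4603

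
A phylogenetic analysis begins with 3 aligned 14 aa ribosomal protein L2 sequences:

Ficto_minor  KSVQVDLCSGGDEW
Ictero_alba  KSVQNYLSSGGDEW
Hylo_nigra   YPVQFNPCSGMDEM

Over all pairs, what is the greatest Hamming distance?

8

Pairwise Hamming distances:
  Ficto_minor vs Ictero_alba: 3
  Ficto_minor vs Hylo_nigra: 7
  Ictero_alba vs Hylo_nigra: 8
The largest is 8, between Ictero_alba and Hylo_nigra.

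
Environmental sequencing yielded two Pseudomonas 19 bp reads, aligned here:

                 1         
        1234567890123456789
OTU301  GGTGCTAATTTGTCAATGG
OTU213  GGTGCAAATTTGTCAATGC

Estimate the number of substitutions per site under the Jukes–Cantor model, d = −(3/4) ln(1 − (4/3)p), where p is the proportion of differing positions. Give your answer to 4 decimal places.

0.1134

Differing sites — 6:T/A; 19:G/C.
p = 2/19 = 0.105263.
d = −0.75 · ln(1 − (4/3)·0.105263) = −0.75 · ln(0.859649) = −0.75 · (-0.151231) = 0.1134.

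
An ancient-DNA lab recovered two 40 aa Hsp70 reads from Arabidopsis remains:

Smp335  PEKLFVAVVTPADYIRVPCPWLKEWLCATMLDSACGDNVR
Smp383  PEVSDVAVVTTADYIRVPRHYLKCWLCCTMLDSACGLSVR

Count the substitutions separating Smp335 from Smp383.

11

Mismatches occur at site 3 (K/V), site 4 (L/S), site 5 (F/D), site 11 (P/T), site 19 (C/R), site 20 (P/H), site 21 (W/Y), site 24 (E/C), site 28 (A/C), site 37 (D/L), site 38 (N/S).
That gives 11 mismatches out of 40 aligned sites, so the Hamming distance is 11.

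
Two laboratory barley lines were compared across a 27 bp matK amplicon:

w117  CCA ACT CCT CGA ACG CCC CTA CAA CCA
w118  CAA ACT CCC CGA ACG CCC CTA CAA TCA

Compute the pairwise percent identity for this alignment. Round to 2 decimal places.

88.89%

Differing sites — 2:C/A; 9:T/C; 25:C/T.
24 of the 27 sites match, so the percent identity is 24/27 × 100 = 88.89%.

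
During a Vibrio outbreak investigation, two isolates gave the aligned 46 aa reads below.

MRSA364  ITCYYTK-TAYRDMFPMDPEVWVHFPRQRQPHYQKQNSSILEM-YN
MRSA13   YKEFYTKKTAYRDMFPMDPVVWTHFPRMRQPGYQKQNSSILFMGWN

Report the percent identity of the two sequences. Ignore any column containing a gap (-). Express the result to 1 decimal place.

77.3%

Excluding the 2 gap columns leaves 44 comparable sites.
The sequences differ at positions 1 (I/Y), 2 (T/K), 3 (C/E), 4 (Y/F), 20 (E/V), 23 (V/T), 28 (Q/M), 32 (H/G), 42 (E/F), 45 (Y/W).
34 of the 44 comparable sites match, so the percent identity is 34/44 × 100 = 77.3%.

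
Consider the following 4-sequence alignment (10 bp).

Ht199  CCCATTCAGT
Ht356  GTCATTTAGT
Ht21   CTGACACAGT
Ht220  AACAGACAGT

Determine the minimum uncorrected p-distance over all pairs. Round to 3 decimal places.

0.300

Pairwise Hamming distances:
  Ht199 vs Ht356: 3
  Ht199 vs Ht21: 4
  Ht199 vs Ht220: 4
  Ht356 vs Ht21: 5
  Ht356 vs Ht220: 5
  Ht21 vs Ht220: 4
The smallest is 3 mismatches, between Ht199 and Ht356; p = 3/10 = 0.300.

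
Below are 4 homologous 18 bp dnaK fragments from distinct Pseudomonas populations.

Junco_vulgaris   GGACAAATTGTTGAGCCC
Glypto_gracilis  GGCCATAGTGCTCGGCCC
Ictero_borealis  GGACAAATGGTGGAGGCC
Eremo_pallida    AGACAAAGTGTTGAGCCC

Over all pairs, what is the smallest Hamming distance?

Pairwise Hamming distances:
  Junco_vulgaris vs Glypto_gracilis: 6
  Junco_vulgaris vs Ictero_borealis: 3
  Junco_vulgaris vs Eremo_pallida: 2
  Glypto_gracilis vs Ictero_borealis: 9
  Glypto_gracilis vs Eremo_pallida: 6
  Ictero_borealis vs Eremo_pallida: 5
The smallest is 2, between Junco_vulgaris and Eremo_pallida.

2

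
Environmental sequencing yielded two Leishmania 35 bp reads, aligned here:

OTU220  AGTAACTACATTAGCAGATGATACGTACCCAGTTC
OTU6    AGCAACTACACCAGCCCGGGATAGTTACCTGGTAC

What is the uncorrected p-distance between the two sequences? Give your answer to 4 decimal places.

The sequences differ at positions 3 (T/C), 11 (T/C), 12 (T/C), 16 (A/C), 17 (G/C), 18 (A/G), 19 (T/G), 24 (C/G), 25 (G/T), 30 (C/T), 31 (A/G), 34 (T/A).
There are 12 differences over 35 sites, so p = 12/35 = 0.3429.

0.3429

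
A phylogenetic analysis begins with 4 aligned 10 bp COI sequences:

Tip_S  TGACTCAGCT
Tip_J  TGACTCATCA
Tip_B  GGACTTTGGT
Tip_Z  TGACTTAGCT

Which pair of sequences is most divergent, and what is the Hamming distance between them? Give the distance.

Pairwise Hamming distances:
  Tip_S vs Tip_J: 2
  Tip_S vs Tip_B: 4
  Tip_S vs Tip_Z: 1
  Tip_J vs Tip_B: 6
  Tip_J vs Tip_Z: 3
  Tip_B vs Tip_Z: 3
The largest is 6, between Tip_J and Tip_B.

6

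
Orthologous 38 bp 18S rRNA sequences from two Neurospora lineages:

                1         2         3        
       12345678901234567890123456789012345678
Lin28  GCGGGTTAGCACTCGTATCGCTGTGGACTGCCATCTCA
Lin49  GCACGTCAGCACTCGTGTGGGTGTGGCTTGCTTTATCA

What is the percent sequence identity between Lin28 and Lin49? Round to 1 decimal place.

71.1%

The sequences differ at positions 3 (G/A), 4 (G/C), 7 (T/C), 17 (A/G), 19 (C/G), 21 (C/G), 27 (A/C), 28 (C/T), 32 (C/T), 33 (A/T), 35 (C/A).
27 of the 38 sites match, so the percent identity is 27/38 × 100 = 71.1%.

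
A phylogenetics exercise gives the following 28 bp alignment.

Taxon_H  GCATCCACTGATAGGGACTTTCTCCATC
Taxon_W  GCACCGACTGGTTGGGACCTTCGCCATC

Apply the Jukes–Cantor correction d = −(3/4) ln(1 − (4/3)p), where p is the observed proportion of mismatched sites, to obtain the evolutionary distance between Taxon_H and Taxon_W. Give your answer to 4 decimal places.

0.2524

Differing sites — 4:T/C; 6:C/G; 11:A/G; 13:A/T; 19:T/C; 23:T/G.
p = 6/28 = 0.214286.
d = −0.75 · ln(1 − (4/3)·0.214286) = −0.75 · ln(0.714285) = −0.75 · (-0.336473) = 0.2524.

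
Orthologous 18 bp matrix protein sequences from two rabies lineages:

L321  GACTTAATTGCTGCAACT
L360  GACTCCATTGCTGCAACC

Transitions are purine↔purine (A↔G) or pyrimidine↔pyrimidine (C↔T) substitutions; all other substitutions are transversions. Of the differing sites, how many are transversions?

1

The sequences differ at positions 5 (T/C, transition), 6 (A/C, transversion), 18 (T/C, transition).
Of the 3 differences, 2 transitions and 1 transversion, so the answer is 1.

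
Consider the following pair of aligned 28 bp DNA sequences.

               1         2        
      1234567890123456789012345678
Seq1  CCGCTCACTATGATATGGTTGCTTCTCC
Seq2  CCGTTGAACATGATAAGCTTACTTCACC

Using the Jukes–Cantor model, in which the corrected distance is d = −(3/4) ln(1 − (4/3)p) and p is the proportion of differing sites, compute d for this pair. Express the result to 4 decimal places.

Differing sites — 4:C/T; 6:C/G; 8:C/A; 9:T/C; 16:T/A; 18:G/C; 21:G/A; 26:T/A.
p = 8/28 = 0.285714.
d = −0.75 · ln(1 − (4/3)·0.285714) = −0.75 · ln(0.619048) = −0.75 · (-0.479572) = 0.3597.

0.3597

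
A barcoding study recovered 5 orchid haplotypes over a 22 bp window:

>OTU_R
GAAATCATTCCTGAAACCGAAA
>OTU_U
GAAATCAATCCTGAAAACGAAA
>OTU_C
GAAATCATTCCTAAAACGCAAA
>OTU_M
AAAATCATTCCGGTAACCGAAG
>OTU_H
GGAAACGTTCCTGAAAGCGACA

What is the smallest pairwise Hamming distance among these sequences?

Pairwise Hamming distances:
  OTU_R vs OTU_U: 2
  OTU_R vs OTU_C: 3
  OTU_R vs OTU_M: 4
  OTU_R vs OTU_H: 5
  OTU_U vs OTU_C: 5
  OTU_U vs OTU_M: 6
  OTU_U vs OTU_H: 6
  OTU_C vs OTU_M: 7
  OTU_C vs OTU_H: 8
  OTU_M vs OTU_H: 9
The smallest is 2, between OTU_R and OTU_U.

2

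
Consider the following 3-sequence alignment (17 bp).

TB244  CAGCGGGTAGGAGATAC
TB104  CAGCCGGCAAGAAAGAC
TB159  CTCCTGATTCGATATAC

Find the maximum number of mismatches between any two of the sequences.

9

Pairwise Hamming distances:
  TB244 vs TB104: 5
  TB244 vs TB159: 7
  TB104 vs TB159: 9
The largest is 9, between TB104 and TB159.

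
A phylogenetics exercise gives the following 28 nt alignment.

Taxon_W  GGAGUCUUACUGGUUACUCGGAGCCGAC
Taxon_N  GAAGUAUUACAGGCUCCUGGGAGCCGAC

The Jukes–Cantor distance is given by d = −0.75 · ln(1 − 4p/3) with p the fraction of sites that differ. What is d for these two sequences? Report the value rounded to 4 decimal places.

0.2524

Mismatches occur at site 2 (G/A), site 6 (C/A), site 11 (U/A), site 14 (U/C), site 16 (A/C), site 19 (C/G).
p = 6/28 = 0.214286.
d = −0.75 · ln(1 − (4/3)·0.214286) = −0.75 · ln(0.714285) = −0.75 · (-0.336473) = 0.2524.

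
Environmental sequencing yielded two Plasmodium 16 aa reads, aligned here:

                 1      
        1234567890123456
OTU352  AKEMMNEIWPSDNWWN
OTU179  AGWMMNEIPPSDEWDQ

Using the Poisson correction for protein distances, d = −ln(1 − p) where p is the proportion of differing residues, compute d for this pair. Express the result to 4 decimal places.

Differing sites — 2:K/G; 3:E/W; 9:W/P; 13:N/E; 15:W/D; 16:N/Q.
p = 6/16 = 0.375000.
d = −ln(1 − 0.375000) = −ln(0.625000) = 0.4700.

0.4700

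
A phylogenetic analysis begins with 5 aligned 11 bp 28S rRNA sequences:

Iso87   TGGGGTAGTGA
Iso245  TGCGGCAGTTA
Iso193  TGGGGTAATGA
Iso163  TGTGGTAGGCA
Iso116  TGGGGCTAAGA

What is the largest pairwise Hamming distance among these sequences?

Pairwise Hamming distances:
  Iso87 vs Iso245: 3
  Iso87 vs Iso193: 1
  Iso87 vs Iso163: 3
  Iso87 vs Iso116: 4
  Iso245 vs Iso193: 4
  Iso245 vs Iso163: 4
  Iso245 vs Iso116: 5
  Iso193 vs Iso163: 4
  Iso193 vs Iso116: 3
  Iso163 vs Iso116: 6
The largest is 6, between Iso163 and Iso116.

6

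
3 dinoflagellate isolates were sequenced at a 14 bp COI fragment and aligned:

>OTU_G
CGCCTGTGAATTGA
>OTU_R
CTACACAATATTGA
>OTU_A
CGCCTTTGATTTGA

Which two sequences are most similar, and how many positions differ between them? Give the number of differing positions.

2

Pairwise Hamming distances:
  OTU_G vs OTU_R: 7
  OTU_G vs OTU_A: 2
  OTU_R vs OTU_A: 8
The smallest is 2, between OTU_G and OTU_A.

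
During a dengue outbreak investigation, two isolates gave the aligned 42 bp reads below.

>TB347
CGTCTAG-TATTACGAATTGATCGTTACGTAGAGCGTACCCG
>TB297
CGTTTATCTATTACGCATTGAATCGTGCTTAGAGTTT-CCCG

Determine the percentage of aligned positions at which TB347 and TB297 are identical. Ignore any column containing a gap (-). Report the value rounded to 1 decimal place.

72.5%

Excluding the 2 gap columns leaves 40 comparable sites.
The sequences differ at positions 4 (C/T), 7 (G/T), 16 (A/C), 22 (T/A), 23 (C/T), 24 (G/C), 25 (T/G), 27 (A/G), 29 (G/T), 35 (C/T), 36 (G/T).
29 of the 40 comparable sites match, so the percent identity is 29/40 × 100 = 72.5%.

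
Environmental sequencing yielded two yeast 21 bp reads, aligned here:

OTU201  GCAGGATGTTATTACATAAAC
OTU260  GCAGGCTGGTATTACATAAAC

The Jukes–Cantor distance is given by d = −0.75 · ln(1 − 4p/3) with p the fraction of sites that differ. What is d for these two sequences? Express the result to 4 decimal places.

0.1019

The sequences differ at positions 6 (A/C), 9 (T/G).
p = 2/21 = 0.095238.
d = −0.75 · ln(1 − (4/3)·0.095238) = −0.75 · ln(0.873016) = −0.75 · (-0.135801) = 0.1019.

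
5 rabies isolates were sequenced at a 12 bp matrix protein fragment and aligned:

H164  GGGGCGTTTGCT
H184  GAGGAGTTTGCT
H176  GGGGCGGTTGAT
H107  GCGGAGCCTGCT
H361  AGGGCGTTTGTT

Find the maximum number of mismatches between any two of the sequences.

Pairwise Hamming distances:
  H164 vs H184: 2
  H164 vs H176: 2
  H164 vs H107: 4
  H164 vs H361: 2
  H184 vs H176: 4
  H184 vs H107: 3
  H184 vs H361: 4
  H176 vs H107: 5
  H176 vs H361: 3
  H107 vs H361: 6
The largest is 6, between H107 and H361.

6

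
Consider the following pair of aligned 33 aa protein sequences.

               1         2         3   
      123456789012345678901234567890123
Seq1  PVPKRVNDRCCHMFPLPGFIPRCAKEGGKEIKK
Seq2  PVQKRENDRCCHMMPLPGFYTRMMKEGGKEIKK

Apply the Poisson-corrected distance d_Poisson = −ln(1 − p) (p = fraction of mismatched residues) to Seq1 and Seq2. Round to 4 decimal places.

Mismatches occur at site 3 (P/Q), site 6 (V/E), site 14 (F/M), site 20 (I/Y), site 21 (P/T), site 23 (C/M), site 24 (A/M).
p = 7/33 = 0.212121.
d = −ln(1 − 0.212121) = −ln(0.787879) = 0.2384.

0.2384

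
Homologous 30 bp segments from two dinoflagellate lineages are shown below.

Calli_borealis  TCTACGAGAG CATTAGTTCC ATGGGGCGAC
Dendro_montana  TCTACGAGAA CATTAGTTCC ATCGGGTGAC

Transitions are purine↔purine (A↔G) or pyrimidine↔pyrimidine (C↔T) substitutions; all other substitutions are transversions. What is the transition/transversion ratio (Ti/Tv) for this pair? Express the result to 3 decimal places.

2.000

Mismatches occur at site 10 (G↔A, transition), site 23 (G↔C, transversion), site 27 (C↔T, transition).
Of the 3 differences, 2 transitions and 1 transversion, so Ti/Tv = 2/1 = 2.000.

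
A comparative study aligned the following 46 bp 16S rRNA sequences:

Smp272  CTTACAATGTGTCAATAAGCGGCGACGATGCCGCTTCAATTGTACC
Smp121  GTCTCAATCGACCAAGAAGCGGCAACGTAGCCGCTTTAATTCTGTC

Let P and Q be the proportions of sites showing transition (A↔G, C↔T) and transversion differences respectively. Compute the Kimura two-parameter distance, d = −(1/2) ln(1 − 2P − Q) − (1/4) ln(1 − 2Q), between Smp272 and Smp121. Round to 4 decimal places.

0.4322

Mismatches occur at site 1 (C→G, transversion), site 3 (T→C, transition), site 4 (A→T, transversion), site 9 (G→C, transversion), site 10 (T→G, transversion), site 11 (G→A, transition), site 12 (T→C, transition), site 16 (T→G, transversion), site 24 (G→A, transition), site 28 (A→T, transversion), site 29 (T→A, transversion), site 37 (C→T, transition), site 42 (G→C, transversion), site 44 (A→G, transition), site 45 (C→T, transition).
Of the 15 differences, 7 transitions and 8 transversions over 46 sites: P = 7/46 = 0.152174, Q = 8/46 = 0.173913.
d = −0.5·ln(0.521739) − 0.25·ln(0.652174) = −0.5·(-0.650588) − 0.25·(-0.427444) = 0.4322.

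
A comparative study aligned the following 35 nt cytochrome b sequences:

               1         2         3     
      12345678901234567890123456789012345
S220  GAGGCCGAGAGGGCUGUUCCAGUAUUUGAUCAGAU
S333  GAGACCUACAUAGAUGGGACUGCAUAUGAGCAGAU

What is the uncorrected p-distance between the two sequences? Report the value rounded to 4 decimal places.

The sequences differ at positions 4 (G/A), 7 (G/U), 9 (G/C), 11 (G/U), 12 (G/A), 14 (C/A), 17 (U/G), 18 (U/G), 19 (C/A), 21 (A/U), 23 (U/C), 26 (U/A), 30 (U/G).
There are 13 differences over 35 sites, so p = 13/35 = 0.3714.

0.3714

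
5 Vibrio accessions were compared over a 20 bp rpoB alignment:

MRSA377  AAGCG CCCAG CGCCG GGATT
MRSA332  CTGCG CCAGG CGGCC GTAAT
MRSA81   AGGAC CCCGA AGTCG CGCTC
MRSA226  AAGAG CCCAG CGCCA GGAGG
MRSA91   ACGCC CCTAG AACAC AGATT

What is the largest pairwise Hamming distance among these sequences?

14

Pairwise Hamming distances:
  MRSA377 vs MRSA332: 8
  MRSA377 vs MRSA81: 10
  MRSA377 vs MRSA226: 4
  MRSA377 vs MRSA91: 8
  MRSA332 vs MRSA81: 14
  MRSA332 vs MRSA226: 10
  MRSA332 vs MRSA91: 12
  MRSA81 vs MRSA226: 11
  MRSA81 vs MRSA91: 12
  MRSA226 vs MRSA91: 11
The largest is 14, between MRSA332 and MRSA81.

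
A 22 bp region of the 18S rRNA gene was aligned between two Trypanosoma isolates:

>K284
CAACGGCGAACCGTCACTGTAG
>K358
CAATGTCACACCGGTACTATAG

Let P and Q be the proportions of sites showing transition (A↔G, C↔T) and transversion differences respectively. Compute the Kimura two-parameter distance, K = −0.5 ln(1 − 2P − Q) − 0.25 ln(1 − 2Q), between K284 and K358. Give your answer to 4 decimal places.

0.4262

Differing sites — 4:C/T (Ti); 6:G/T (Tv); 8:G/A (Ti); 9:A/C (Tv); 14:T/G (Tv); 15:C/T (Ti); 19:G/A (Ti).
Of the 7 differences, 4 transitions and 3 transversions over 22 sites: P = 4/22 = 0.181818, Q = 3/22 = 0.136364.
d = −0.5·ln(0.500000) − 0.25·ln(0.727272) = −0.5·(-0.693147) − 0.25·(-0.318455) = 0.4262.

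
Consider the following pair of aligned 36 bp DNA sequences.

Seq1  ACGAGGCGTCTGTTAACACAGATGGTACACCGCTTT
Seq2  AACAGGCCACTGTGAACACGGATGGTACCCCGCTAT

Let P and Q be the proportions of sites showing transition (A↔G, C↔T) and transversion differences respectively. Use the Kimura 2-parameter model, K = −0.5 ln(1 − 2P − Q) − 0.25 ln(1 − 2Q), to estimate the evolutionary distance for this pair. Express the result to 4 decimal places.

0.2670

The sequences differ at positions 2 (C/A, transversion), 3 (G/C, transversion), 8 (G/C, transversion), 9 (T/A, transversion), 14 (T/G, transversion), 20 (A/G, transition), 29 (A/C, transversion), 35 (T/A, transversion).
Of the 8 differences, 1 transition and 7 transversions over 36 sites: P = 1/36 = 0.027778, Q = 7/36 = 0.194444.
d = −0.5·ln(0.750000) − 0.25·ln(0.611112) = −0.5·(-0.287682) − 0.25·(-0.492475) = 0.2670.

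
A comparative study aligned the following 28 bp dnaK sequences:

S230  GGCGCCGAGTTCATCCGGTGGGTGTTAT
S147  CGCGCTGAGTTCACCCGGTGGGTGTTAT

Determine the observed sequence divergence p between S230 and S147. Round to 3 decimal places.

Differing sites — 1:G/C; 6:C/T; 14:T/C.
There are 3 differences over 28 sites, so p = 3/28 = 0.107.

0.107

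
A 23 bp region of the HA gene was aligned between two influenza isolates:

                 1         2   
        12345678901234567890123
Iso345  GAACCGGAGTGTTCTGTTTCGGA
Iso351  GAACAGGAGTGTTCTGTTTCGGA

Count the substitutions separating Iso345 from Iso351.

Differing sites — 5:C/A.
That gives 1 mismatch out of 23 aligned sites, so the Hamming distance is 1.

1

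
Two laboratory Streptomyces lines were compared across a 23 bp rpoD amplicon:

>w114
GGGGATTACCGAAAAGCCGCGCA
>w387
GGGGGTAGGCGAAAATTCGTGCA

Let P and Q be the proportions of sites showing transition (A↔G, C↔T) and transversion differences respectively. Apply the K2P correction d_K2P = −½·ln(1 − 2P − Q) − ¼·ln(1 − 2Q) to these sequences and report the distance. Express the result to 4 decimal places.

0.4009

The sequences differ at positions 5 (A/G, transition), 7 (T/A, transversion), 8 (A/G, transition), 9 (C/G, transversion), 16 (G/T, transversion), 17 (C/T, transition), 20 (C/T, transition).
Of the 7 differences, 4 transitions and 3 transversions over 23 sites: P = 4/23 = 0.173913, Q = 3/23 = 0.130435.
d = −0.5·ln(0.521739) − 0.25·ln(0.739130) = −0.5·(-0.650588) − 0.25·(-0.302281) = 0.4009.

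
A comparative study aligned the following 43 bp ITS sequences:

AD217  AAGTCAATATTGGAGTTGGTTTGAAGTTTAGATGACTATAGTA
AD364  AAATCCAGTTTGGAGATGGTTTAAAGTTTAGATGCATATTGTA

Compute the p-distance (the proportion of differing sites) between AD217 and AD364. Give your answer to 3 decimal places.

0.209

The sequences differ at positions 3 (G/A), 6 (A/C), 8 (T/G), 9 (A/T), 16 (T/A), 23 (G/A), 35 (A/C), 36 (C/A), 40 (A/T).
There are 9 differences over 43 sites, so p = 9/43 = 0.209.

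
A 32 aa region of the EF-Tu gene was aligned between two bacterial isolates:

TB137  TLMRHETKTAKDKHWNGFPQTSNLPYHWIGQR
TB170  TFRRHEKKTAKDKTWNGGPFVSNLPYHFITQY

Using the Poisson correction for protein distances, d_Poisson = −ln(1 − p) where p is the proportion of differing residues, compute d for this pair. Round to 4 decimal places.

0.3747

The sequences differ at positions 2 (L/F), 3 (M/R), 7 (T/K), 14 (H/T), 18 (F/G), 20 (Q/F), 21 (T/V), 28 (W/F), 30 (G/T), 32 (R/Y).
p = 10/32 = 0.312500.
d = −ln(1 − 0.312500) = −ln(0.687500) = 0.3747.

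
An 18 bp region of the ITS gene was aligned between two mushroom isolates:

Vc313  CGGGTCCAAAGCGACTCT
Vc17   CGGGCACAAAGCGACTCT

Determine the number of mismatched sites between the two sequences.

The sequences differ at positions 5 (T/C), 6 (C/A).
That gives 2 mismatches out of 18 aligned sites, so the Hamming distance is 2.

2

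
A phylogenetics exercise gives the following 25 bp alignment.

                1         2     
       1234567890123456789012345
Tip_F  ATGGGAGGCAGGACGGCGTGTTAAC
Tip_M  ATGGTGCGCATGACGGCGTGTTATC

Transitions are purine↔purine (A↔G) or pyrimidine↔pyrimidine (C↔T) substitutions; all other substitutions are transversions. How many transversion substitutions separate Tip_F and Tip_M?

4

The sequences differ at positions 5 (G/T, transversion), 6 (A/G, transition), 7 (G/C, transversion), 11 (G/T, transversion), 24 (A/T, transversion).
Of the 5 differences, 1 transition and 4 transversions, so the answer is 4.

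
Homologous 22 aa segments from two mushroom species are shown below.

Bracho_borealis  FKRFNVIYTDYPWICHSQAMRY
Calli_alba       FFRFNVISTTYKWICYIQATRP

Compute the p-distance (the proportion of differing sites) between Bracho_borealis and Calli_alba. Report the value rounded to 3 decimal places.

Mismatches occur at site 2 (K↔F), site 8 (Y↔S), site 10 (D↔T), site 12 (P↔K), site 16 (H↔Y), site 17 (S↔I), site 20 (M↔T), site 22 (Y↔P).
There are 8 differences over 22 sites, so p = 8/22 = 0.364.

0.364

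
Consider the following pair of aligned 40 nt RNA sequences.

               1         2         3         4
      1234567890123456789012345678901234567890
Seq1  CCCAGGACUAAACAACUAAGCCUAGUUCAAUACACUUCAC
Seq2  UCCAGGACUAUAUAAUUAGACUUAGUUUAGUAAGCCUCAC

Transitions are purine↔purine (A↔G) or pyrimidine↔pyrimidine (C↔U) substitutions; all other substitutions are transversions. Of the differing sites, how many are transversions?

2

Mismatches occur at site 1 (C→U, transition), site 11 (A→U, transversion), site 13 (C→U, transition), site 16 (C→U, transition), site 19 (A→G, transition), site 20 (G→A, transition), site 22 (C→U, transition), site 28 (C→U, transition), site 30 (A→G, transition), site 33 (C→A, transversion), site 34 (A→G, transition), site 36 (U→C, transition).
Of the 12 differences, 10 transitions and 2 transversions, so the answer is 2.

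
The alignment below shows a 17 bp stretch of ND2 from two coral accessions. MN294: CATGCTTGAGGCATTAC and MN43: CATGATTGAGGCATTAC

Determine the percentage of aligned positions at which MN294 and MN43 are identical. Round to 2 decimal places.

94.12%

The sequences differ at position 5 (C/A).
16 of the 17 sites match, so the percent identity is 16/17 × 100 = 94.12%.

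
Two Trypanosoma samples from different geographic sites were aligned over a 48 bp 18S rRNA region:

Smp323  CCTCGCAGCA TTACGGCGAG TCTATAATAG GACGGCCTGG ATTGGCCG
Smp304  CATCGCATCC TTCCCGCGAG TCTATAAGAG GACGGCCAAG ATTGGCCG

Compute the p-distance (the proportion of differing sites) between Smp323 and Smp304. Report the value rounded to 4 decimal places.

The sequences differ at positions 2 (C/A), 8 (G/T), 10 (A/C), 13 (A/C), 15 (G/C), 28 (T/G), 38 (T/A), 39 (G/A).
There are 8 differences over 48 sites, so p = 8/48 = 0.1667.

0.1667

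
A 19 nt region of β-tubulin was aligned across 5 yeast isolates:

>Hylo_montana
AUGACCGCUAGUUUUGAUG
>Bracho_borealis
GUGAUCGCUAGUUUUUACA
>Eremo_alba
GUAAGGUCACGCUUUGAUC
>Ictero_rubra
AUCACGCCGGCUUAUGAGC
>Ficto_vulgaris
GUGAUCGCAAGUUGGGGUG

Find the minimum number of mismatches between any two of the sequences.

5

Pairwise Hamming distances:
  Hylo_montana vs Bracho_borealis: 5
  Hylo_montana vs Eremo_alba: 9
  Hylo_montana vs Ictero_rubra: 9
  Hylo_montana vs Ficto_vulgaris: 6
  Bracho_borealis vs Eremo_alba: 10
  Bracho_borealis vs Ictero_rubra: 12
  Bracho_borealis vs Ficto_vulgaris: 7
  Eremo_alba vs Ictero_rubra: 10
  Eremo_alba vs Ficto_vulgaris: 10
  Ictero_rubra vs Ficto_vulgaris: 13
The smallest is 5, between Hylo_montana and Bracho_borealis.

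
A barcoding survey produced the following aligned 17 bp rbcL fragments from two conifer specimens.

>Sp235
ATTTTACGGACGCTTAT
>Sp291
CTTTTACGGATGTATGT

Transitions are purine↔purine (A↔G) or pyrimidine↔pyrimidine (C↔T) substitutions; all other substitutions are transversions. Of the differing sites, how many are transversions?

Differing sites — 1:A/C (Tv); 11:C/T (Ti); 13:C/T (Ti); 14:T/A (Tv); 16:A/G (Ti).
Of the 5 differences, 3 transitions and 2 transversions, so the answer is 2.

2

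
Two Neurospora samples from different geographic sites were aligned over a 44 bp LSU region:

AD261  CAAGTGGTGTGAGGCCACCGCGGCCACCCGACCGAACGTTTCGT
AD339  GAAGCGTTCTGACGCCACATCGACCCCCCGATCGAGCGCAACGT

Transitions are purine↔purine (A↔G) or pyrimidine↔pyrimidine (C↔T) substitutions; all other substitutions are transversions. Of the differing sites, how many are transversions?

Mismatches occur at site 1 (C↔G, transversion), site 5 (T↔C, transition), site 7 (G↔T, transversion), site 9 (G↔C, transversion), site 13 (G↔C, transversion), site 19 (C↔A, transversion), site 20 (G↔T, transversion), site 23 (G↔A, transition), site 26 (A↔C, transversion), site 32 (C↔T, transition), site 36 (A↔G, transition), site 39 (T↔C, transition), site 40 (T↔A, transversion), site 41 (T↔A, transversion).
Of the 14 differences, 5 transitions and 9 transversions, so the answer is 9.

9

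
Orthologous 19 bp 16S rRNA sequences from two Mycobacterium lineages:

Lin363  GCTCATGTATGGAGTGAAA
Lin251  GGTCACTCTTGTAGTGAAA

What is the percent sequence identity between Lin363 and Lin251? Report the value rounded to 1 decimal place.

Mismatches occur at site 2 (C→G), site 6 (T→C), site 7 (G→T), site 8 (T→C), site 9 (A→T), site 12 (G→T).
13 of the 19 sites match, so the percent identity is 13/19 × 100 = 68.4%.

68.4%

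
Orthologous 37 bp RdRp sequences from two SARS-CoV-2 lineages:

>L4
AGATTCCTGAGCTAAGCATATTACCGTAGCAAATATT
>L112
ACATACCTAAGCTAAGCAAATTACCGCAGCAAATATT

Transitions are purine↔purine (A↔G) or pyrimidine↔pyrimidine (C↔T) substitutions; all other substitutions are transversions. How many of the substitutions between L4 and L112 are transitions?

2

Mismatches occur at site 2 (G/C, transversion), site 5 (T/A, transversion), site 9 (G/A, transition), site 19 (T/A, transversion), site 27 (T/C, transition).
Of the 5 differences, 2 transitions and 3 transversions, so the answer is 2.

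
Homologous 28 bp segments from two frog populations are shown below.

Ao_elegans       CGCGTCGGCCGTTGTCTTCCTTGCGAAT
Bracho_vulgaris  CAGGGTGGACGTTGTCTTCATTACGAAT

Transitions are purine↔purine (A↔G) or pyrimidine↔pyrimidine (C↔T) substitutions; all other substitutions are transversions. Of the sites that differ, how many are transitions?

Differing sites — 2:G/A (Ti); 3:C/G (Tv); 5:T/G (Tv); 6:C/T (Ti); 9:C/A (Tv); 20:C/A (Tv); 23:G/A (Ti).
Of the 7 differences, 3 transitions and 4 transversions, so the answer is 3.

3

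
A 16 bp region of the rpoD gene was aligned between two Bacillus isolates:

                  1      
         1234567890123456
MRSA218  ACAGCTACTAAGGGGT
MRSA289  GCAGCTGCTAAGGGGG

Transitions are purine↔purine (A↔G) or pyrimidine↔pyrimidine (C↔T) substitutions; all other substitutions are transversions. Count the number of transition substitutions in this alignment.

2

The sequences differ at positions 1 (A/G, transition), 7 (A/G, transition), 16 (T/G, transversion).
Of the 3 differences, 2 transitions and 1 transversion, so the answer is 2.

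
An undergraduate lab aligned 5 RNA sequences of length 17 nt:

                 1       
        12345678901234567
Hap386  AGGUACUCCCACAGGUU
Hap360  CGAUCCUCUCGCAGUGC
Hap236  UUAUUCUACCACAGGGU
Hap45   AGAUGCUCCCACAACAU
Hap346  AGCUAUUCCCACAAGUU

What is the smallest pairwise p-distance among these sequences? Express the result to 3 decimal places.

Pairwise Hamming distances:
  Hap386 vs Hap360: 8
  Hap386 vs Hap236: 6
  Hap386 vs Hap45: 5
  Hap386 vs Hap346: 3
  Hap360 vs Hap236: 8
  Hap360 vs Hap45: 8
  Hap360 vs Hap346: 10
  Hap236 vs Hap45: 7
  Hap236 vs Hap346: 8
  Hap45 vs Hap346: 5
The smallest is 3 mismatches, between Hap386 and Hap346; p = 3/17 = 0.176.

0.176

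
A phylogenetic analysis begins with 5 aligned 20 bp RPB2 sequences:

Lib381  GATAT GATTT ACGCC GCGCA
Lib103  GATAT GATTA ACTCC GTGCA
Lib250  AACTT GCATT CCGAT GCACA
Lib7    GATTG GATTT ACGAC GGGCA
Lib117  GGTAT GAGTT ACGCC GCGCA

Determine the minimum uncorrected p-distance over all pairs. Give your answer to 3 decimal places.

Pairwise Hamming distances:
  Lib381 vs Lib103: 3
  Lib381 vs Lib250: 9
  Lib381 vs Lib7: 4
  Lib381 vs Lib117: 2
  Lib103 vs Lib250: 12
  Lib103 vs Lib7: 6
  Lib103 vs Lib117: 5
  Lib250 vs Lib7: 9
  Lib250 vs Lib117: 10
  Lib7 vs Lib117: 6
The smallest is 2 mismatches, between Lib381 and Lib117; p = 2/20 = 0.100.

0.100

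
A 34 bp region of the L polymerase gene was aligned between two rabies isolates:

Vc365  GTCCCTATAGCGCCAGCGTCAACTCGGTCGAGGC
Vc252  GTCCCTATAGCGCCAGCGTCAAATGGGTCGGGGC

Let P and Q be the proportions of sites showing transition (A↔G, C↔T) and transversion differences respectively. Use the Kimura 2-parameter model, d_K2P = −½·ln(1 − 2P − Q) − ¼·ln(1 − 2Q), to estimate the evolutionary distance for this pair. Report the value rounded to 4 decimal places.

0.0939

The sequences differ at positions 23 (C/A, transversion), 25 (C/G, transversion), 31 (A/G, transition).
Of the 3 differences, 1 transition and 2 transversions over 34 sites: P = 1/34 = 0.029412, Q = 2/34 = 0.058824.
d = −0.5·ln(0.882352) − 0.25·ln(0.882352) = −0.5·(-0.125164) − 0.25·(-0.125164) = 0.0939.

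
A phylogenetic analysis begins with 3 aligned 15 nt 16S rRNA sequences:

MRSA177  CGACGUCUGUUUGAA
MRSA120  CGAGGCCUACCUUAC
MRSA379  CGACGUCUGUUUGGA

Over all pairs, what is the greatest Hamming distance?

Pairwise Hamming distances:
  MRSA177 vs MRSA120: 7
  MRSA177 vs MRSA379: 1
  MRSA120 vs MRSA379: 8
The largest is 8, between MRSA120 and MRSA379.

8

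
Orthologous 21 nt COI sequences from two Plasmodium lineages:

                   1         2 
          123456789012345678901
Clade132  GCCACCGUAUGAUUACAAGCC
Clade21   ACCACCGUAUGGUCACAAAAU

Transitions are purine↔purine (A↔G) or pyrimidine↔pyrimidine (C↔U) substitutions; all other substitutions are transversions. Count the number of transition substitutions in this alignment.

5

Differing sites — 1:G/A (Ti); 12:A/G (Ti); 14:U/C (Ti); 19:G/A (Ti); 20:C/A (Tv); 21:C/U (Ti).
Of the 6 differences, 5 transitions and 1 transversion, so the answer is 5.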